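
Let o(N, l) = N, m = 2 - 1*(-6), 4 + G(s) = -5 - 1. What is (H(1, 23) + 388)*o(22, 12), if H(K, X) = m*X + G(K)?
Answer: 12364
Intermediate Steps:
G(s) = -10 (G(s) = -4 + (-5 - 1) = -4 - 6 = -10)
m = 8 (m = 2 + 6 = 8)
H(K, X) = -10 + 8*X (H(K, X) = 8*X - 10 = -10 + 8*X)
(H(1, 23) + 388)*o(22, 12) = ((-10 + 8*23) + 388)*22 = ((-10 + 184) + 388)*22 = (174 + 388)*22 = 562*22 = 12364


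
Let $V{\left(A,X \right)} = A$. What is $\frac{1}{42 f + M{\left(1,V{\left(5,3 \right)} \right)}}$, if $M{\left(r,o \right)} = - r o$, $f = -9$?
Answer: $- \frac{1}{383} \approx -0.002611$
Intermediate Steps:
$M{\left(r,o \right)} = - o r$
$\frac{1}{42 f + M{\left(1,V{\left(5,3 \right)} \right)}} = \frac{1}{42 \left(-9\right) - 5 \cdot 1} = \frac{1}{-378 - 5} = \frac{1}{-383} = - \frac{1}{383}$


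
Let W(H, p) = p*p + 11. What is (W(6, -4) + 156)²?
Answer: 33489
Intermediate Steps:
W(H, p) = 11 + p² (W(H, p) = p² + 11 = 11 + p²)
(W(6, -4) + 156)² = ((11 + (-4)²) + 156)² = ((11 + 16) + 156)² = (27 + 156)² = 183² = 33489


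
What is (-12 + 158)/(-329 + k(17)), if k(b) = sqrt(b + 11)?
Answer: -6862/15459 - 292*sqrt(7)/108213 ≈ -0.45102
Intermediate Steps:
k(b) = sqrt(11 + b)
(-12 + 158)/(-329 + k(17)) = (-12 + 158)/(-329 + sqrt(11 + 17)) = 146/(-329 + sqrt(28)) = 146/(-329 + 2*sqrt(7))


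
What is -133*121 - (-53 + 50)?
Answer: -16090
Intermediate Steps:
-133*121 - (-53 + 50) = -16093 - 1*(-3) = -16093 + 3 = -16090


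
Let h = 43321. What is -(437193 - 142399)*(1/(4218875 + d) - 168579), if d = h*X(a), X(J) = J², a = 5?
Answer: 131741817247592303/2650950 ≈ 4.9696e+10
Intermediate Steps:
d = 1083025 (d = 43321*5² = 43321*25 = 1083025)
-(437193 - 142399)*(1/(4218875 + d) - 168579) = -(437193 - 142399)*(1/(4218875 + 1083025) - 168579) = -294794*(1/5301900 - 168579) = -294794*(-893789000099)/5301900 = -1*(-131741817247592303/2650950) = 131741817247592303/2650950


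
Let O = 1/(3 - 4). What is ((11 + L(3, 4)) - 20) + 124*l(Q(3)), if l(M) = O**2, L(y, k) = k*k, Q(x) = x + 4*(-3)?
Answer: 131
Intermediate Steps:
O = -1 (O = 1/(-1) = -1)
Q(x) = -12 + x (Q(x) = x - 12 = -12 + x)
L(y, k) = k**2
l(M) = 1 (l(M) = (-1)**2 = 1)
((11 + L(3, 4)) - 20) + 124*l(Q(3)) = ((11 + 4**2) - 20) + 124*1 = ((11 + 16) - 20) + 124 = (27 - 20) + 124 = 7 + 124 = 131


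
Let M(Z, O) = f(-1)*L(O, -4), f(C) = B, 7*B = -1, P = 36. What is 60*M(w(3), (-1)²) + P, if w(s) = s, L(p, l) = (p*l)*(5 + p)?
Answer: 1692/7 ≈ 241.71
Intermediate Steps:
B = -⅐ (B = (⅐)*(-1) = -⅐ ≈ -0.14286)
L(p, l) = l*p*(5 + p) (L(p, l) = (l*p)*(5 + p) = l*p*(5 + p))
f(C) = -⅐
M(Z, O) = 4*O*(5 + O)/7 (M(Z, O) = -(-4)*O*(5 + O)/7 = 4*O*(5 + O)/7)
60*M(w(3), (-1)²) + P = 60*((4/7)*(-1)²*(5 + (-1)²)) + 36 = 60*((4/7)*1*(5 + 1)) + 36 = 60*((4/7)*1*6) + 36 = 60*(24/7) + 36 = 1440/7 + 36 = 1692/7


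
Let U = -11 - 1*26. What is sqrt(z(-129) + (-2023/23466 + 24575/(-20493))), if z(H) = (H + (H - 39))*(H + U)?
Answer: sqrt(15639213149609723014)/17810694 ≈ 222.04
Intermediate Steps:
U = -37 (U = -11 - 26 = -37)
z(H) = (-39 + 2*H)*(-37 + H) (z(H) = (H + (H - 39))*(H - 37) = (H + (-39 + H))*(-37 + H) = (-39 + 2*H)*(-37 + H))
sqrt(z(-129) + (-2023/23466 + 24575/(-20493))) = sqrt((1443 - 113*(-129) + 2*(-129)**2) + (-2023/23466 + 24575/(-20493))) = sqrt((1443 + 14577 + 2*16641) + (-2023*1/23466 + 24575*(-1/20493))) = sqrt((1443 + 14577 + 33282) + (-2023/23466 - 24575/20493)) = sqrt(49302 - 206044763/160296246) = sqrt(7902719475529/160296246) = sqrt(15639213149609723014)/17810694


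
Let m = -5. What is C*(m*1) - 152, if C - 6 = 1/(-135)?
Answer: -4913/27 ≈ -181.96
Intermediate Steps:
C = 809/135 (C = 6 + 1/(-135) = 6 - 1/135 = 809/135 ≈ 5.9926)
C*(m*1) - 152 = 809*(-5*1)/135 - 152 = (809/135)*(-5) - 152 = -809/27 - 152 = -4913/27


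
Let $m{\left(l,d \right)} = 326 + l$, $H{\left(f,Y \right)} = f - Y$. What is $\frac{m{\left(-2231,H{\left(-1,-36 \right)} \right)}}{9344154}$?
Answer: $- \frac{635}{3114718} \approx -0.00020387$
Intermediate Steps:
$\frac{m{\left(-2231,H{\left(-1,-36 \right)} \right)}}{9344154} = \frac{326 - 2231}{9344154} = \left(-1905\right) \frac{1}{9344154} = - \frac{635}{3114718}$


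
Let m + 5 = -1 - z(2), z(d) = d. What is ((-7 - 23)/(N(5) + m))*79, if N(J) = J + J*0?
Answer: 790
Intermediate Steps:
N(J) = J (N(J) = J + 0 = J)
m = -8 (m = -5 + (-1 - 1*2) = -5 + (-1 - 2) = -5 - 3 = -8)
((-7 - 23)/(N(5) + m))*79 = ((-7 - 23)/(5 - 8))*79 = -30/(-3)*79 = -30*(-⅓)*79 = 10*79 = 790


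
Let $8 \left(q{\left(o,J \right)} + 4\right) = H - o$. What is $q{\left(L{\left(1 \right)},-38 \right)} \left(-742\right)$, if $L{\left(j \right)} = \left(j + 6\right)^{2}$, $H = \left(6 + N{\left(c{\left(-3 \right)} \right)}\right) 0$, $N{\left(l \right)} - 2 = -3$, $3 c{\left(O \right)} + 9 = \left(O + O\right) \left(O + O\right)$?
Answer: $\frac{30051}{4} \approx 7512.8$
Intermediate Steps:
$c{\left(O \right)} = -3 + \frac{4 O^{2}}{3}$ ($c{\left(O \right)} = -3 + \frac{\left(O + O\right) \left(O + O\right)}{3} = -3 + \frac{2 O 2 O}{3} = -3 + \frac{4 O^{2}}{3}$)
$N{\left(l \right)} = -1$ ($N{\left(l \right)} = 2 - 3 = -1$)
$H = 0$ ($H = \left(6 - 1\right) 0 = 5 \cdot 0 = 0$)
$L{\left(j \right)} = \left(6 + j\right)^{2}$
$q{\left(o,J \right)} = -4 - \frac{o}{8}$ ($q{\left(o,J \right)} = -4 + \frac{0 - o}{8} = -4 + \frac{\left(-1\right) o}{8} = -4 - \frac{o}{8}$)
$q{\left(L{\left(1 \right)},-38 \right)} \left(-742\right) = \left(-4 - \frac{\left(6 + 1\right)^{2}}{8}\right) \left(-742\right) = \left(-4 - \frac{7^{2}}{8}\right) \left(-742\right) = \left(-4 - \frac{49}{8}\right) \left(-742\right) = \left(- \frac{81}{8}\right) \left(-742\right) = \frac{30051}{4}$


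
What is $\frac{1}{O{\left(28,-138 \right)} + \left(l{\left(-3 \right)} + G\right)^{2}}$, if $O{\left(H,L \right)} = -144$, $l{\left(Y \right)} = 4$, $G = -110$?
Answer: $\frac{1}{11092} \approx 9.0155 \cdot 10^{-5}$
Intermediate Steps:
$\frac{1}{O{\left(28,-138 \right)} + \left(l{\left(-3 \right)} + G\right)^{2}} = \frac{1}{-144 + \left(4 - 110\right)^{2}} = \frac{1}{-144 + \left(-106\right)^{2}} = \frac{1}{-144 + 11236} = \frac{1}{11092}$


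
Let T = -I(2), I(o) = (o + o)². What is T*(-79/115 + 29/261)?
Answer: 9536/1035 ≈ 9.2135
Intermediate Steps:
I(o) = 4*o² (I(o) = (2*o)² = 4*o²)
T = -16 (T = -4*2² = -4*4 = -1*16 = -16)
T*(-79/115 + 29/261) = -16*(-79/115 + 29/261) = -16*(-79*1/115 + 29*(1/261)) = -16*(-79/115 + ⅑) = -16*(-596/1035) = 9536/1035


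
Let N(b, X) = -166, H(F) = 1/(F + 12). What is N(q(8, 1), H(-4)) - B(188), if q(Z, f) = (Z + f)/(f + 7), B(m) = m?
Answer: -354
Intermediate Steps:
q(Z, f) = (Z + f)/(7 + f)
H(F) = 1/(12 + F)
N(q(8, 1), H(-4)) - B(188) = -166 - 1*188 = -166 - 188 = -354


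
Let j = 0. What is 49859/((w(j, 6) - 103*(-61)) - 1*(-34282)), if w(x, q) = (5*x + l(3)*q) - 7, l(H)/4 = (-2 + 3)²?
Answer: 49859/40582 ≈ 1.2286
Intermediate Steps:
l(H) = 4 (l(H) = 4*(-2 + 3)² = 4*1² = 4*1 = 4)
w(x, q) = -7 + 4*q + 5*x (w(x, q) = (5*x + 4*q) - 7 = (4*q + 5*x) - 7 = -7 + 4*q + 5*x)
49859/((w(j, 6) - 103*(-61)) - 1*(-34282)) = 49859/(((-7 + 4*6 + 5*0) - 103*(-61)) - 1*(-34282)) = 49859/(((-7 + 24 + 0) + 6283) + 34282) = 49859/((17 + 6283) + 34282) = 49859/(6300 + 34282) = 49859/40582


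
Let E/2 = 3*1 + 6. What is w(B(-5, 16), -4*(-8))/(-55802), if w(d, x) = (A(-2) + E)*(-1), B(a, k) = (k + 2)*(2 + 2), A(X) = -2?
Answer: 8/27901 ≈ 0.00028673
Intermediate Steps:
B(a, k) = 8 + 4*k (B(a, k) = (2 + k)*4 = 8 + 4*k)
E = 18 (E = 2*(3*1 + 6) = 2*(3 + 6) = 2*9 = 18)
w(d, x) = -16 (w(d, x) = (-2 + 18)*(-1) = 16*(-1) = -16)
w(B(-5, 16), -4*(-8))/(-55802) = -16/(-55802) = -16*(-1/55802) = 8/27901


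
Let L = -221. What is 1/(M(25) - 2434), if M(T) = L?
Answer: -1/2655 ≈ -0.00037665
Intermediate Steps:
M(T) = -221
1/(M(25) - 2434) = 1/(-221 - 2434) = 1/(-2655) = -1/2655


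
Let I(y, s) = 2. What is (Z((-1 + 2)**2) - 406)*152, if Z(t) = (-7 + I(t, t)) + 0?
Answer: -62472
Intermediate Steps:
Z(t) = -5 (Z(t) = (-7 + 2) + 0 = -5 + 0 = -5)
(Z((-1 + 2)**2) - 406)*152 = (-5 - 406)*152 = -411*152 = -62472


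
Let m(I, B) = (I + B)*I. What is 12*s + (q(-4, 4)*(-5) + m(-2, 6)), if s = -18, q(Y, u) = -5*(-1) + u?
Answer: -269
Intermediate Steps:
q(Y, u) = 5 + u
m(I, B) = I*(B + I) (m(I, B) = (B + I)*I = I*(B + I))
12*s + (q(-4, 4)*(-5) + m(-2, 6)) = 12*(-18) + ((5 + 4)*(-5) - 2*(6 - 2)) = -216 + (9*(-5) - 2*4) = -216 + (-45 - 8) = -216 - 53 = -269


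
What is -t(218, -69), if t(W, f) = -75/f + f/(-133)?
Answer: -4912/3059 ≈ -1.6058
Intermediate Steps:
t(W, f) = -75/f - f/133 (t(W, f) = -75/f + f*(-1/133) = -75/f - f/133)
-t(218, -69) = -(-75/(-69) - 1/133*(-69)) = -(-75*(-1/69) + 69/133) = -(25/23 + 69/133) = -1*4912/3059 = -4912/3059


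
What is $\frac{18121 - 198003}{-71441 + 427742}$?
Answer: $- \frac{179882}{356301} \approx -0.50486$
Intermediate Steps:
$\frac{18121 - 198003}{-71441 + 427742} = - \frac{179882}{356301}$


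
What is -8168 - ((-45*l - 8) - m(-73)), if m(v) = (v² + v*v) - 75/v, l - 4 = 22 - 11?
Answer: 231704/73 ≈ 3174.0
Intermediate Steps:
l = 15 (l = 4 + (22 - 11) = 4 + 11 = 15)
m(v) = -75/v + 2*v² (m(v) = (v² + v²) - 75/v = 2*v² - 75/v = -75/v + 2*v²)
-8168 - ((-45*l - 8) - m(-73)) = -8168 - ((-45*15 - 8) - (-75 + 2*(-73)³)/(-73)) = -8168 - ((-675 - 8) - (-1)*(-75 + 2*(-389017))/73) = -8168 - (-683 - (-1)*(-75 - 778034)/73) = -8168 - (-683 - (-1)*(-778109)/73) = -8168 - (-683 - 1*778109/73) = -8168 - (-683 - 778109/73) = -8168 - 1*(-827968/73) = -8168 + 827968/73 = 231704/73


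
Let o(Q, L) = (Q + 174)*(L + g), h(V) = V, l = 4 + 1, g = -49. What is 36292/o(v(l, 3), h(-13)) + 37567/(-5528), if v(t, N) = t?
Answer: -308770371/30674872 ≈ -10.066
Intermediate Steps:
l = 5
o(Q, L) = (-49 + L)*(174 + Q) (o(Q, L) = (Q + 174)*(L - 49) = (174 + Q)*(-49 + L) = (-49 + L)*(174 + Q))
36292/o(v(l, 3), h(-13)) + 37567/(-5528) = 36292/(-8526 - 49*5 + 174*(-13) - 13*5) + 37567/(-5528) = 36292/(-8526 - 245 - 2262 - 65) + 37567*(-1/5528) = 36292/(-11098) - 37567/5528 = 36292*(-1/11098) - 37567/5528 = -18146/5549 - 37567/5528 = -308770371/30674872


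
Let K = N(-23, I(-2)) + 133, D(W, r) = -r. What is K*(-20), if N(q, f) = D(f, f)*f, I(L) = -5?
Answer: -2160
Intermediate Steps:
N(q, f) = -f**2 (N(q, f) = (-f)*f = -f**2)
K = 108 (K = -1*(-5)**2 + 133 = -1*25 + 133 = -25 + 133 = 108)
K*(-20) = 108*(-20) = -2160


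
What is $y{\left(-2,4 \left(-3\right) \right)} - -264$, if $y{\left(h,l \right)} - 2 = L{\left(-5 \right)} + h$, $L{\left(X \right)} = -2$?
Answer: $262$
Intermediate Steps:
$y{\left(h,l \right)} = h$ ($y{\left(h,l \right)} = 2 + \left(-2 + h\right) = h$)
$y{\left(-2,4 \left(-3\right) \right)} - -264 = -2 - -264 = -2 + 264 = 262$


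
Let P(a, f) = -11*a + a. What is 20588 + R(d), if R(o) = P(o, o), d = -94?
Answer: 21528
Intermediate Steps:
P(a, f) = -10*a
R(o) = -10*o
20588 + R(d) = 20588 - 10*(-94) = 20588 + 940 = 21528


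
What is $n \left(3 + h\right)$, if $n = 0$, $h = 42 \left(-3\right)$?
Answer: $0$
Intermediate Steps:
$h = -126$
$n \left(3 + h\right) = 0 \left(3 - 126\right) = 0 \left(-123\right) = 0$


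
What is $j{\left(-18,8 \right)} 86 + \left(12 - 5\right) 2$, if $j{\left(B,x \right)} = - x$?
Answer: $-674$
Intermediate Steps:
$j{\left(-18,8 \right)} 86 + \left(12 - 5\right) 2 = \left(-1\right) 8 \cdot 86 + \left(12 - 5\right) 2 = \left(-8\right) 86 + 7 \cdot 2 = -688 + 14 = -674$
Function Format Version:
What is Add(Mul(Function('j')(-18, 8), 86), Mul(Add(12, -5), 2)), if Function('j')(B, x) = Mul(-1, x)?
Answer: -674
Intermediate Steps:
Add(Mul(Function('j')(-18, 8), 86), Mul(Add(12, -5), 2)) = Add(Mul(Mul(-1, 8), 86), Mul(Add(12, -5), 2)) = Add(Mul(-8, 86), Mul(7, 2)) = Add(-688, 14) = -674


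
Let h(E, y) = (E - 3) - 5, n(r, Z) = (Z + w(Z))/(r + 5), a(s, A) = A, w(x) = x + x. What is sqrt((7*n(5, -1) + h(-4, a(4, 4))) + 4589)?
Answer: sqrt(457490)/10 ≈ 67.638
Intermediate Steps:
w(x) = 2*x
n(r, Z) = 3*Z/(5 + r) (n(r, Z) = (Z + 2*Z)/(r + 5) = (3*Z)/(5 + r) = 3*Z/(5 + r))
h(E, y) = -8 + E (h(E, y) = (-3 + E) - 5 = -8 + E)
sqrt((7*n(5, -1) + h(-4, a(4, 4))) + 4589) = sqrt((7*(3*(-1)/(5 + 5)) + (-8 - 4)) + 4589) = sqrt((7*(3*(-1)/10) - 12) + 4589) = sqrt((7*(3*(-1)*(1/10)) - 12) + 4589) = sqrt((7*(-3/10) - 12) + 4589) = sqrt((-21/10 - 12) + 4589) = sqrt(-141/10 + 4589) = sqrt(45749/10) = sqrt(457490)/10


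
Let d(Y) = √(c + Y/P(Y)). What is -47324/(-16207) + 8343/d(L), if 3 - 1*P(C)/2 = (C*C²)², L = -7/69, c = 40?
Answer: 47324/16207 + 16686*√4190903458096112525182369/25889401508077 ≈ 1322.3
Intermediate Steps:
L = -7/69 (L = -7*1/69 = -7/69 ≈ -0.10145)
P(C) = 6 - 2*C⁶
d(Y) = √(40 + Y/(6 - 2*Y⁶))
-47324/(-16207) + 8343/d(L) = -47324/(-16207) + 8343/(√(40 - 1*(-7/69)/(-6 + 2*(-7/69)⁶))) = -47324*(-1/16207) + 8343/(√(40 - 1*(-7/69)/(-6 + 2*(117649/107918163081)))) = 47324/16207 + 8343/(√(40 - 1*(-7/69)/(-6 + 235298/107918163081))) = 47324/16207 + 8343/(√(40 - 1*(-7/69)/(-647508743188/107918163081))) = 47324/16207 + 8343/(√(40 - 1*(-7/69)*(-107918163081/647508743188))) = 47324/16207 + 8343/(√(40 - 10948219443/647508743188)) = 47324/16207 + 8343/(√(25889401508077/647508743188)) = 47324/16207 + 8343/((√4190903458096112525182369/323754371594)) = 47324/16207 + 8343*(2*√4190903458096112525182369/25889401508077) = 47324/16207 + 16686*√4190903458096112525182369/25889401508077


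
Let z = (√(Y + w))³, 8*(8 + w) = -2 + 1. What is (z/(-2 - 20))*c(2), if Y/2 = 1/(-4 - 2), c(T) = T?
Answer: 203*I*√1218/3168 ≈ 2.2363*I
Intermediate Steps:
Y = -⅓ (Y = 2/(-4 - 2) = 2/(-6) = 2*(-⅙) = -⅓ ≈ -0.33333)
w = -65/8 (w = -8 + (-2 + 1)/8 = -8 + (⅛)*(-1) = -8 - ⅛ = -65/8 ≈ -8.1250)
z = -203*I*√1218/288 (z = (√(-⅓ - 65/8))³ = (√(-203/24))³ = (I*√1218/12)³ = -203*I*√1218/288 ≈ -24.6*I)
(z/(-2 - 20))*c(2) = ((-203*I*√1218/288)/(-2 - 20))*2 = (-203*I*√1218/288/(-22))*2 = (-203*I*√1218/288*(-1/22))*2 = (203*I*√1218/6336)*2 = 203*I*√1218/3168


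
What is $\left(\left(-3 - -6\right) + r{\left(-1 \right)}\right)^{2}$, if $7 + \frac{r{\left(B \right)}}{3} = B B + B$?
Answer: $324$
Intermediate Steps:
$r{\left(B \right)} = -21 + 3 B + 3 B^{2}$ ($r{\left(B \right)} = -21 + 3 \left(B B + B\right) = -21 + 3 \left(B^{2} + B\right) = -21 + 3 \left(B + B^{2}\right) = -21 + \left(3 B + 3 B^{2}\right) = -21 + 3 B + 3 B^{2}$)
$\left(\left(-3 - -6\right) + r{\left(-1 \right)}\right)^{2} = \left(\left(-3 - -6\right) + \left(-21 + 3 \left(-1\right) + 3 \left(-1\right)^{2}\right)\right)^{2} = \left(\left(-3 + 6\right) - 21\right)^{2} = \left(3 - 21\right)^{2} = \left(-18\right)^{2} = 324$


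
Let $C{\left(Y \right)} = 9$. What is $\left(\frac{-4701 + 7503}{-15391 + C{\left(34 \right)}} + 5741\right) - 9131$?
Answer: $- \frac{26073891}{7691} \approx -3390.2$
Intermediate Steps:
$\left(\frac{-4701 + 7503}{-15391 + C{\left(34 \right)}} + 5741\right) - 9131 = \left(\frac{-4701 + 7503}{-15391 + 9} + 5741\right) - 9131 = \left(\frac{2802}{-15382} + 5741\right) - 9131 = \left(2802 \left(- \frac{1}{15382}\right) + 5741\right) - 9131 = \left(- \frac{1401}{7691} + 5741\right) - 9131 = \frac{44152630}{7691} - 9131 = - \frac{26073891}{7691}$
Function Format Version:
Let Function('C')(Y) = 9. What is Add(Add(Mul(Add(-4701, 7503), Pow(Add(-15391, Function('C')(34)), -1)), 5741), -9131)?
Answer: Rational(-26073891, 7691) ≈ -3390.2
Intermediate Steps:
Add(Add(Mul(Add(-4701, 7503), Pow(Add(-15391, Function('C')(34)), -1)), 5741), -9131) = Add(Add(Mul(Add(-4701, 7503), Pow(Add(-15391, 9), -1)), 5741), -9131) = Add(Add(Mul(2802, Pow(-15382, -1)), 5741), -9131) = Add(Add(Mul(2802, Rational(-1, 15382)), 5741), -9131) = Add(Add(Rational(-1401, 7691), 5741), -9131) = Add(Rational(44152630, 7691), -9131) = Rational(-26073891, 7691)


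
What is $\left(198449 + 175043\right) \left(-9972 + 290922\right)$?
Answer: $104932577400$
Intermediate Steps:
$\left(198449 + 175043\right) \left(-9972 + 290922\right) = 373492 \cdot 280950 = 104932577400$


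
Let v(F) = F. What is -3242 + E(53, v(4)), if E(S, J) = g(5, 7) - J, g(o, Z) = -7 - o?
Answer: -3258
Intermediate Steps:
E(S, J) = -12 - J (E(S, J) = (-7 - 1*5) - J = (-7 - 5) - J = -12 - J)
-3242 + E(53, v(4)) = -3242 + (-12 - 1*4) = -3242 + (-12 - 4) = -3242 - 16 = -3258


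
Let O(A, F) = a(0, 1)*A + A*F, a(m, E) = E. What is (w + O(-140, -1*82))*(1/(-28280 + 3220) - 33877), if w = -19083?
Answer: 6573478859403/25060 ≈ 2.6231e+8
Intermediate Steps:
O(A, F) = A + A*F (O(A, F) = 1*A + A*F = A + A*F)
(w + O(-140, -1*82))*(1/(-28280 + 3220) - 33877) = (-19083 - 140*(1 - 1*82))*(1/(-28280 + 3220) - 33877) = (-19083 - 140*(1 - 82))*(1/(-25060) - 33877) = (-19083 - 140*(-81))*(-1/25060 - 33877) = (-19083 + 11340)*(-848957621/25060) = -7743*(-848957621/25060) = 6573478859403/25060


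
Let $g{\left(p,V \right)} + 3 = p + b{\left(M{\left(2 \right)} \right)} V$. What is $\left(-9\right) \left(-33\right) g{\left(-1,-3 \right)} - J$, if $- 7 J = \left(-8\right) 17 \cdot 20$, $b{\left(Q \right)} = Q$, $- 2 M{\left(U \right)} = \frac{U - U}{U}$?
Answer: $- \frac{11036}{7} \approx -1576.6$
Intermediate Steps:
$M{\left(U \right)} = 0$ ($M{\left(U \right)} = - \frac{\left(U - U\right) \frac{1}{U}}{2} = - \frac{0 \frac{1}{U}}{2} = \left(- \frac{1}{2}\right) 0 = 0$)
$g{\left(p,V \right)} = -3 + p$ ($g{\left(p,V \right)} = -3 + \left(p + 0 V\right) = -3 + \left(p + 0\right) = -3 + p$)
$J = \frac{2720}{7}$ ($J = - \frac{\left(-8\right) 17 \cdot 20}{7} = - \frac{\left(-136\right) 20}{7} = \left(- \frac{1}{7}\right) \left(-2720\right) = \frac{2720}{7} \approx 388.57$)
$\left(-9\right) \left(-33\right) g{\left(-1,-3 \right)} - J = \left(-9\right) \left(-33\right) \left(-3 - 1\right) - \frac{2720}{7} = 297 \left(-4\right) - \frac{2720}{7} = -1188 - \frac{2720}{7} = - \frac{11036}{7}$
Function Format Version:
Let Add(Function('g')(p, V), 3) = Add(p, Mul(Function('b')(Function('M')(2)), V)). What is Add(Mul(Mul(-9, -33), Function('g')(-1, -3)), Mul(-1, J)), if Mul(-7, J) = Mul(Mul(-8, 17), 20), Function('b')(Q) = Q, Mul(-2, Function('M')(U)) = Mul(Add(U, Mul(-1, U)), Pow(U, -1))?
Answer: Rational(-11036, 7) ≈ -1576.6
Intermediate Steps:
Function('M')(U) = 0 (Function('M')(U) = Mul(Rational(-1, 2), Mul(Add(U, Mul(-1, U)), Pow(U, -1))) = Mul(Rational(-1, 2), Mul(0, Pow(U, -1))) = Mul(Rational(-1, 2), 0) = 0)
Function('g')(p, V) = Add(-3, p) (Function('g')(p, V) = Add(-3, Add(p, Mul(0, V))) = Add(-3, Add(p, 0)) = Add(-3, p))
J = Rational(2720, 7) (J = Mul(Rational(-1, 7), Mul(Mul(-8, 17), 20)) = Mul(Rational(-1, 7), Mul(-136, 20)) = Mul(Rational(-1, 7), -2720) = Rational(2720, 7) ≈ 388.57)
Add(Mul(Mul(-9, -33), Function('g')(-1, -3)), Mul(-1, J)) = Add(Mul(Mul(-9, -33), Add(-3, -1)), Mul(-1, Rational(2720, 7))) = Add(Mul(297, -4), Rational(-2720, 7)) = Add(-1188, Rational(-2720, 7)) = Rational(-11036, 7)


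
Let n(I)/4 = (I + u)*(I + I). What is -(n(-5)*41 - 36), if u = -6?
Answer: -18004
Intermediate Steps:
n(I) = 8*I*(-6 + I) (n(I) = 4*((I - 6)*(I + I)) = 4*((-6 + I)*(2*I)) = 4*(2*I*(-6 + I)) = 8*I*(-6 + I))
-(n(-5)*41 - 36) = -((8*(-5)*(-6 - 5))*41 - 36) = -((8*(-5)*(-11))*41 - 36) = -(440*41 - 36) = -(18040 - 36) = -1*18004 = -18004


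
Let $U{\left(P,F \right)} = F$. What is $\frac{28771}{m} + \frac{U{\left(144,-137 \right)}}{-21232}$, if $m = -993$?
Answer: $- \frac{610729831}{21083376} \approx -28.967$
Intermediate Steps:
$\frac{28771}{m} + \frac{U{\left(144,-137 \right)}}{-21232} = \frac{28771}{-993} - \frac{137}{-21232} = 28771 \left(- \frac{1}{993}\right) - - \frac{137}{21232} = - \frac{28771}{993} + \frac{137}{21232} = - \frac{610729831}{21083376}$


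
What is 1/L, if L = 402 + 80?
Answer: 1/482 ≈ 0.0020747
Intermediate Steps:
L = 482
1/L = 1/482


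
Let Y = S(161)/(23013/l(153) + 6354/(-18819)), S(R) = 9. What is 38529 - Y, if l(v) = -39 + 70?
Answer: 1853178701724/48098297 ≈ 38529.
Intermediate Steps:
l(v) = 31
Y = 583389/48098297 (Y = 9/(23013/31 + 6354/(-18819)) = 9/(23013*(1/31) + 6354*(-1/18819)) = 9/(23013/31 - 706/2091) = 9/(48098297/64821) = 9*(64821/48098297) = 583389/48098297 ≈ 0.012129)
38529 - Y = 38529 - 1*583389/48098297 = 38529 - 583389/48098297 = 1853178701724/48098297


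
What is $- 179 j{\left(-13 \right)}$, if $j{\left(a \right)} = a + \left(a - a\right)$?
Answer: $2327$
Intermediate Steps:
$j{\left(a \right)} = a$ ($j{\left(a \right)} = a + 0 = a$)
$- 179 j{\left(-13 \right)} = \left(-179\right) \left(-13\right) = 2327$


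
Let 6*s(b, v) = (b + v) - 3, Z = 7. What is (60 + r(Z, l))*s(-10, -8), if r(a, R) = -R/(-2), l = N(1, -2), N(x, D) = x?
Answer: -847/4 ≈ -211.75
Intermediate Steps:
l = 1
r(a, R) = R/2 (r(a, R) = -R*(-1)/2 = -(-1)*R/2 = R/2)
s(b, v) = -½ + b/6 + v/6 (s(b, v) = ((b + v) - 3)/6 = (-3 + b + v)/6 = -½ + b/6 + v/6)
(60 + r(Z, l))*s(-10, -8) = (60 + (½)*1)*(-½ + (⅙)*(-10) + (⅙)*(-8)) = (60 + ½)*(-½ - 5/3 - 4/3) = (121/2)*(-7/2) = -847/4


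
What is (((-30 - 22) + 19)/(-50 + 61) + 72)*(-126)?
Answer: -8694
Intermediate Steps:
(((-30 - 22) + 19)/(-50 + 61) + 72)*(-126) = ((-52 + 19)/11 + 72)*(-126) = (-33*1/11 + 72)*(-126) = (-3 + 72)*(-126) = 69*(-126) = -8694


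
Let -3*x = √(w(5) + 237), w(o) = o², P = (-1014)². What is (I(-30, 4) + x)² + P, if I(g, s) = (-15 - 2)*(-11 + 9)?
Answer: 9264430/9 - 68*√262/3 ≈ 1.0290e+6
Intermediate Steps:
P = 1028196
I(g, s) = 34 (I(g, s) = -17*(-2) = 34)
x = -√262/3 (x = -√(5² + 237)/3 = -√(25 + 237)/3 = -√262/3 ≈ -5.3955)
(I(-30, 4) + x)² + P = (34 - √262/3)² + 1028196 = 1028196 + (34 - √262/3)²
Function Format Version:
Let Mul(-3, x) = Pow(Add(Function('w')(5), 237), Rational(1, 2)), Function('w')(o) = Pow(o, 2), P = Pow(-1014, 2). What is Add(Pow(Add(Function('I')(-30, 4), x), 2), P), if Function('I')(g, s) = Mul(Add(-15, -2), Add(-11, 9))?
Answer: Add(Rational(9264430, 9), Mul(Rational(-68, 3), Pow(262, Rational(1, 2)))) ≈ 1.0290e+6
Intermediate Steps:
P = 1028196
Function('I')(g, s) = 34 (Function('I')(g, s) = Mul(-17, -2) = 34)
x = Mul(Rational(-1, 3), Pow(262, Rational(1, 2))) (x = Mul(Rational(-1, 3), Pow(Add(Pow(5, 2), 237), Rational(1, 2))) = Mul(Rational(-1, 3), Pow(Add(25, 237), Rational(1, 2))) = Mul(Rational(-1, 3), Pow(262, Rational(1, 2))) ≈ -5.3955)
Add(Pow(Add(Function('I')(-30, 4), x), 2), P) = Add(Pow(Add(34, Mul(Rational(-1, 3), Pow(262, Rational(1, 2)))), 2), 1028196) = Add(1028196, Pow(Add(34, Mul(Rational(-1, 3), Pow(262, Rational(1, 2)))), 2))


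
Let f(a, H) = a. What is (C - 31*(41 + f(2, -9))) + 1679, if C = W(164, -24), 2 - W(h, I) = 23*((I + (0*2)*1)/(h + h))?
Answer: 14337/41 ≈ 349.68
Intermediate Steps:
W(h, I) = 2 - 23*I/(2*h) (W(h, I) = 2 - 23*(I + (0*2)*1)/(h + h) = 2 - 23*(I + 0*1)/((2*h)) = 2 - 23*(I + 0)*(1/(2*h)) = 2 - 23*I*(1/(2*h)) = 2 - 23*I/(2*h))
C = 151/41 (C = 2 - 23/2*(-24)/164 = 2 - 23/2*(-24)*1/164 = 2 + 69/41 = 151/41 ≈ 3.6829)
(C - 31*(41 + f(2, -9))) + 1679 = (151/41 - 31*(41 + 2)) + 1679 = (151/41 - 31*43) + 1679 = (151/41 - 1333) + 1679 = -54502/41 + 1679 = 14337/41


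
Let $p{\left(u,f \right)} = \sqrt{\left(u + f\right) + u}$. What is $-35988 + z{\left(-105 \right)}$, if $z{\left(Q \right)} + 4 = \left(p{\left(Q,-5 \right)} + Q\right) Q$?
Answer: $-24967 - 105 i \sqrt{215} \approx -24967.0 - 1539.6 i$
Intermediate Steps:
$p{\left(u,f \right)} = \sqrt{f + 2 u}$ ($p{\left(u,f \right)} = \sqrt{\left(f + u\right) + u} = \sqrt{f + 2 u}$)
$z{\left(Q \right)} = -4 + Q \left(Q + \sqrt{-5 + 2 Q}\right)$ ($z{\left(Q \right)} = -4 + \left(\sqrt{-5 + 2 Q} + Q\right) Q = -4 + \left(Q + \sqrt{-5 + 2 Q}\right) Q = -4 + Q \left(Q + \sqrt{-5 + 2 Q}\right)$)
$-35988 + z{\left(-105 \right)} = -35988 - \left(4 - 11025 + 105 \sqrt{-5 + 2 \left(-105\right)}\right) = -35988 - \left(-11021 + 105 \sqrt{-5 - 210}\right) = -35988 - \left(-11021 + 105 i \sqrt{215}\right) = -35988 + \left(11021 - 105 i \sqrt{215}\right) = -24967 - 105 i \sqrt{215}$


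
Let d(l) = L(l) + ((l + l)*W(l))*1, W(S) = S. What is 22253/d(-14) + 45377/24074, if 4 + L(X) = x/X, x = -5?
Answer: 7746776857/130890338 ≈ 59.185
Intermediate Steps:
L(X) = -4 - 5/X
d(l) = -4 - 5/l + 2*l**2 (d(l) = (-4 - 5/l) + ((l + l)*l)*1 = (-4 - 5/l) + ((2*l)*l)*1 = (-4 - 5/l) + (2*l**2)*1 = (-4 - 5/l) + 2*l**2 = -4 - 5/l + 2*l**2)
22253/d(-14) + 45377/24074 = 22253/(-4 - 5/(-14) + 2*(-14)**2) + 45377/24074 = 22253/(-4 - 5*(-1/14) + 2*196) + 45377*(1/24074) = 22253/(-4 + 5/14 + 392) + 45377/24074 = 22253/(5437/14) + 45377/24074 = 22253*(14/5437) + 45377/24074 = 311542/5437 + 45377/24074 = 7746776857/130890338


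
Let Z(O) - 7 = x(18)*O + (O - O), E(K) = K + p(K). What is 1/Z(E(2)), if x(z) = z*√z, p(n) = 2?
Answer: -7/93263 + 216*√2/93263 ≈ 0.0032003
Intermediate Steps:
E(K) = 2 + K (E(K) = K + 2 = 2 + K)
x(z) = z^(3/2)
Z(O) = 7 + 54*O*√2 (Z(O) = 7 + (18^(3/2)*O + (O - O)) = 7 + ((54*√2)*O + 0) = 7 + (54*O*√2 + 0) = 7 + 54*O*√2)
1/Z(E(2)) = 1/(7 + 54*(2 + 2)*√2) = 1/(7 + 54*4*√2) = 1/(7 + 216*√2)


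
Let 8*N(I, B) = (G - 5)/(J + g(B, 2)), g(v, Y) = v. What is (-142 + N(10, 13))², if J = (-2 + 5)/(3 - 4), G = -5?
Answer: 1292769/64 ≈ 20200.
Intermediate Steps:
J = -3 (J = 3/(-1) = 3*(-1) = -3)
N(I, B) = -5/(4*(-3 + B)) (N(I, B) = ((-5 - 5)/(-3 + B))/8 = (-10/(-3 + B))/8 = -5/(4*(-3 + B)))
(-142 + N(10, 13))² = (-142 - 5/(-12 + 4*13))² = (-142 - 5/(-12 + 52))² = (-142 - 5/40)² = (-142 - 5*1/40)² = (-142 - ⅛)² = (-1137/8)² = 1292769/64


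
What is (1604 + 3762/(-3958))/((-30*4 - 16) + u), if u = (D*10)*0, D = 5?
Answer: -3172435/269144 ≈ -11.787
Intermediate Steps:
u = 0 (u = (5*10)*0 = 50*0 = 0)
(1604 + 3762/(-3958))/((-30*4 - 16) + u) = (1604 + 3762/(-3958))/((-30*4 - 16) + 0) = (1604 + 3762*(-1/3958))/((-120 - 16) + 0) = (1604 - 1881/1979)/(-136 + 0) = (3172435/1979)/(-136) = (3172435/1979)*(-1/136) = -3172435/269144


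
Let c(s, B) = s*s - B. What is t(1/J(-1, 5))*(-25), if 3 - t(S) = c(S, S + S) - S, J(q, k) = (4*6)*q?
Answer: -41375/576 ≈ -71.832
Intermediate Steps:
c(s, B) = s² - B
J(q, k) = 24*q
t(S) = 3 - S² + 3*S (t(S) = 3 - ((S² - (S + S)) - S) = 3 - ((S² - 2*S) - S) = 3 - (S² - 3*S) = 3 + (-S² + 3*S) = 3 - S² + 3*S)
t(1/J(-1, 5))*(-25) = (3 - (1/(24*(-1)))² + 3/((24*(-1))))*(-25) = (3 - (1/(-24))² + 3/(-24))*(-25) = (3 - (-1/24)² + 3*(-1/24))*(-25) = (3 - 1*1/576 - ⅛)*(-25) = (3 - 1/576 - ⅛)*(-25) = (1655/576)*(-25) = -41375/576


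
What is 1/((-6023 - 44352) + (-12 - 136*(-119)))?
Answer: -1/34203 ≈ -2.9237e-5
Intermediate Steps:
1/((-6023 - 44352) + (-12 - 136*(-119))) = 1/(-50375 + (-12 + 16184)) = 1/(-50375 + 16172) = 1/(-34203) = -1/34203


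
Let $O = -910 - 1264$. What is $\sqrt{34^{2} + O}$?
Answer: $i \sqrt{1018} \approx 31.906 i$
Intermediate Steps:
$O = -2174$ ($O = -910 - 1264 = -2174$)
$\sqrt{34^{2} + O} = \sqrt{34^{2} - 2174} = \sqrt{1156 - 2174} = \sqrt{-1018} = i \sqrt{1018}$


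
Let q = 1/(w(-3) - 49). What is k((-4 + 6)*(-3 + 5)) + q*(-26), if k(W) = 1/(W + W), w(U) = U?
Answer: 5/8 ≈ 0.62500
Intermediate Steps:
k(W) = 1/(2*W)
q = -1/52 (q = 1/(-3 - 49) = 1/(-52) = -1/52 ≈ -0.019231)
k((-4 + 6)*(-3 + 5)) + q*(-26) = 1/(2*(((-4 + 6)*(-3 + 5)))) - 1/52*(-26) = 1/(2*((2*2))) + ½ = (½)/4 + ½ = (½)*(¼) + ½ = ⅛ + ½ = 5/8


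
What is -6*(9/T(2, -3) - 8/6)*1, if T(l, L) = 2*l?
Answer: -11/2 ≈ -5.5000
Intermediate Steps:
-6*(9/T(2, -3) - 8/6)*1 = -6*(9/((2*2)) - 8/6)*1 = -6*(9/4 - 8*⅙)*1 = -6*(9*(¼) - 4/3)*1 = -6*(9/4 - 4/3)*1 = -6*11/12*1 = -11/2*1 = -11/2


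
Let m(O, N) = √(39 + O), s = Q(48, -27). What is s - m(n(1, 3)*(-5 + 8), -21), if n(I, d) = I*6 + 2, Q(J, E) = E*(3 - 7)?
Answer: 108 - 3*√7 ≈ 100.06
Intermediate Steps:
Q(J, E) = -4*E (Q(J, E) = E*(-4) = -4*E)
n(I, d) = 2 + 6*I (n(I, d) = 6*I + 2 = 2 + 6*I)
s = 108 (s = -4*(-27) = 108)
s - m(n(1, 3)*(-5 + 8), -21) = 108 - √(39 + (2 + 6*1)*(-5 + 8)) = 108 - √(39 + (2 + 6)*3) = 108 - √(39 + 8*3) = 108 - √(39 + 24) = 108 - √63 = 108 - 3*√7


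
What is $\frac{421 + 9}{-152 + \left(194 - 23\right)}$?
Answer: $\frac{430}{19} \approx 22.632$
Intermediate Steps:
$\frac{421 + 9}{-152 + \left(194 - 23\right)} = \frac{430}{-152 + 171} = \frac{430}{19}$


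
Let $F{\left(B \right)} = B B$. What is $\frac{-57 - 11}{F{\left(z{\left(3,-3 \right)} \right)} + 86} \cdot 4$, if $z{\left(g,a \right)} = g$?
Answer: $- \frac{272}{95} \approx -2.8632$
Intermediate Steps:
$F{\left(B \right)} = B^{2}$
$\frac{-57 - 11}{F{\left(z{\left(3,-3 \right)} \right)} + 86} \cdot 4 = \frac{-57 - 11}{3^{2} + 86} \cdot 4 = - \frac{68}{9 + 86} \cdot 4 = - \frac{68}{95} \cdot 4 = \left(-68\right) \frac{1}{95} \cdot 4 = \left(- \frac{68}{95}\right) 4 = - \frac{272}{95}$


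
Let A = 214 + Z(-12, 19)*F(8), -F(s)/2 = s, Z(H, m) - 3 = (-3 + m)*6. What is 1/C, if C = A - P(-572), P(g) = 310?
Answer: -1/1680 ≈ -0.00059524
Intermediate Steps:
Z(H, m) = -15 + 6*m (Z(H, m) = 3 + (-3 + m)*6 = 3 + (-18 + 6*m) = -15 + 6*m)
F(s) = -2*s
A = -1370 (A = 214 + (-15 + 6*19)*(-2*8) = 214 + (-15 + 114)*(-16) = 214 + 99*(-16) = 214 - 1584 = -1370)
C = -1680 (C = -1370 - 1*310 = -1370 - 310 = -1680)
1/C = 1/(-1680) = -1/1680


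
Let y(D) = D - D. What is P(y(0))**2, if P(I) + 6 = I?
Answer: 36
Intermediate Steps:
y(D) = 0
P(I) = -6 + I
P(y(0))**2 = (-6 + 0)**2 = (-6)**2 = 36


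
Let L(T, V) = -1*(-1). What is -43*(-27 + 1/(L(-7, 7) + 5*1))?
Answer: 6923/6 ≈ 1153.8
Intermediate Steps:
L(T, V) = 1
-43*(-27 + 1/(L(-7, 7) + 5*1)) = -43*(-27 + 1/(1 + 5*1)) = -43*(-27 + 1/(1 + 5)) = -43*(-27 + 1/6) = -43*(-161/6) = 6923/6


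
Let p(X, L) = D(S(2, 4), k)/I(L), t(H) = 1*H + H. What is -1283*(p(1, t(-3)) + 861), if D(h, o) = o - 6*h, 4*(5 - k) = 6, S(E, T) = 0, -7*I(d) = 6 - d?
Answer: -26449045/24 ≈ -1.1020e+6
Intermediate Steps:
I(d) = -6/7 + d/7 (I(d) = -(6 - d)/7 = -6/7 + d/7)
t(H) = 2*H (t(H) = H + H = 2*H)
k = 7/2 (k = 5 - 1/4*6 = 5 - 3/2 = 7/2 ≈ 3.5000)
p(X, L) = 7/(2*(-6/7 + L/7)) (p(X, L) = (7/2 - 6*0)/(-6/7 + L/7) = (7/2 + 0)/(-6/7 + L/7) = 7/(2*(-6/7 + L/7)))
-1283*(p(1, t(-3)) + 861) = -1283*(49/(2*(-6 + 2*(-3))) + 861) = -1283*(49/(2*(-6 - 6)) + 861) = -1283*((49/2)/(-12) + 861) = -1283*((49/2)*(-1/12) + 861) = -1283*(-49/24 + 861) = -1283*20615/24 = -26449045/24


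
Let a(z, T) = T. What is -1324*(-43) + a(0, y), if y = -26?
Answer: 56906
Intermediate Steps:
-1324*(-43) + a(0, y) = -1324*(-43) - 26 = -662*(-86) - 26 = 56932 - 26 = 56906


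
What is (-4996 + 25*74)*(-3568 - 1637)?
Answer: 16374930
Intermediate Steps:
(-4996 + 25*74)*(-3568 - 1637) = (-4996 + 1850)*(-5205) = -3146*(-5205) = 16374930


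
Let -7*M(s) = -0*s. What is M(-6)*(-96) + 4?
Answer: 4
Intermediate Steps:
M(s) = 0 (M(s) = -(-1)*0*s/7 = -(-1)*0/7 = -⅐*0 = 0)
M(-6)*(-96) + 4 = 0*(-96) + 4 = 0 + 4 = 4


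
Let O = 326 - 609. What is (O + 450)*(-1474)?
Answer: -246158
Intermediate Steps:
O = -283
(O + 450)*(-1474) = (-283 + 450)*(-1474) = 167*(-1474) = -246158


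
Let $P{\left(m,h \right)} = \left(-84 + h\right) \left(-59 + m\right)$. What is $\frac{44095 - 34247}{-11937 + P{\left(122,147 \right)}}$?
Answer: $- \frac{1231}{996} \approx -1.2359$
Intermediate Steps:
$\frac{44095 - 34247}{-11937 + P{\left(122,147 \right)}} = \frac{44095 - 34247}{-11937 + \left(4956 - 10248 - 8673 + 147 \cdot 122\right)} = \frac{9848}{-11937 + \left(4956 - 10248 - 8673 + 17934\right)} = \frac{9848}{-11937 + 3969} = \frac{9848}{-7968} = 9848 \left(- \frac{1}{7968}\right) = - \frac{1231}{996}$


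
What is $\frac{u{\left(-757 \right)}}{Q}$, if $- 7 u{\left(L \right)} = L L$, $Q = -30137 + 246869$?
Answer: $- \frac{573049}{1517124} \approx -0.37772$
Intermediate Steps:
$Q = 216732$
$u{\left(L \right)} = - \frac{L^{2}}{7}$ ($u{\left(L \right)} = - \frac{L L}{7} = - \frac{L^{2}}{7}$)
$\frac{u{\left(-757 \right)}}{Q} = \frac{\left(- \frac{1}{7}\right) \left(-757\right)^{2}}{216732} = \left(- \frac{1}{7}\right) 573049 \cdot \frac{1}{216732} = \left(- \frac{573049}{7}\right) \frac{1}{216732} = - \frac{573049}{1517124}$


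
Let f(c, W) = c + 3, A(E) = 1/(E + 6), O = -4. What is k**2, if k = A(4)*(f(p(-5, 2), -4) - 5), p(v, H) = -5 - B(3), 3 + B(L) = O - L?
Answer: 9/100 ≈ 0.090000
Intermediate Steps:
B(L) = -7 - L (B(L) = -3 + (-4 - L) = -7 - L)
p(v, H) = 5 (p(v, H) = -5 - (-7 - 1*3) = -5 - (-7 - 3) = -5 - 1*(-10) = -5 + 10 = 5)
A(E) = 1/(6 + E)
f(c, W) = 3 + c
k = 3/10 (k = ((3 + 5) - 5)/(6 + 4) = (8 - 5)/10 = (1/10)*3 = 3/10 ≈ 0.30000)
k**2 = (3/10)**2 = 9/100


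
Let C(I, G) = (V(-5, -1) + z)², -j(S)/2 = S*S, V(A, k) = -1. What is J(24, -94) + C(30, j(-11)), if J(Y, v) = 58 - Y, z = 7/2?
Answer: 161/4 ≈ 40.250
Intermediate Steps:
z = 7/2 (z = 7*(½) = 7/2 ≈ 3.5000)
j(S) = -2*S² (j(S) = -2*S*S = -2*S²)
C(I, G) = 25/4 (C(I, G) = (-1 + 7/2)² = (5/2)² = 25/4)
J(24, -94) + C(30, j(-11)) = (58 - 1*24) + 25/4 = (58 - 24) + 25/4 = 34 + 25/4 = 161/4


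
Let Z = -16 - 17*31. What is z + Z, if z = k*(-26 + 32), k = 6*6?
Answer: -327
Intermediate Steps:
k = 36
z = 216 (z = 36*(-26 + 32) = 36*6 = 216)
Z = -543 (Z = -16 - 527 = -543)
z + Z = 216 - 543 = -327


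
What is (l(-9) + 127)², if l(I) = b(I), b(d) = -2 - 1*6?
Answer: 14161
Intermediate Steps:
b(d) = -8 (b(d) = -2 - 6 = -8)
l(I) = -8
(l(-9) + 127)² = (-8 + 127)² = 119² = 14161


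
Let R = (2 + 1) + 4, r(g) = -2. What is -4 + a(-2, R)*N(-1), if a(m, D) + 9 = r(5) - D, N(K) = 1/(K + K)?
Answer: 5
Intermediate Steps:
R = 7 (R = 3 + 4 = 7)
N(K) = 1/(2*K)
a(m, D) = -11 - D (a(m, D) = -9 + (-2 - D) = -11 - D)
-4 + a(-2, R)*N(-1) = -4 + (-11 - 1*7)*((1/2)/(-1)) = -4 + (-11 - 7)*((1/2)*(-1)) = -4 - 18*(-1/2) = -4 + 9 = 5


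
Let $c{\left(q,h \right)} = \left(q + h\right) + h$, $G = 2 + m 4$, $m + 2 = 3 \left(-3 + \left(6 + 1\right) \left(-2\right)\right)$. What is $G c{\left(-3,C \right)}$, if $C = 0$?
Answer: $630$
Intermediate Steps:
$m = -53$ ($m = -2 + 3 \left(-3 + \left(6 + 1\right) \left(-2\right)\right) = -2 + 3 \left(-3 + 7 \left(-2\right)\right) = -2 + 3 \left(-3 - 14\right) = -2 + 3 \left(-17\right) = -2 - 51 = -53$)
$G = -210$ ($G = 2 - 212 = -210$)
$c{\left(q,h \right)} = q + 2 h$ ($c{\left(q,h \right)} = \left(h + q\right) + h = q + 2 h$)
$G c{\left(-3,C \right)} = - 210 \left(-3 + 2 \cdot 0\right) = - 210 \left(-3 + 0\right) = \left(-210\right) \left(-3\right) = 630$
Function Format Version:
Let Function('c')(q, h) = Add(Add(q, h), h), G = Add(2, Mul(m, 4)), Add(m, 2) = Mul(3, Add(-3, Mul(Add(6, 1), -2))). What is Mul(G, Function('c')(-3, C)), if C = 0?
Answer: 630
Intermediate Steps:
m = -53 (m = Add(-2, Mul(3, Add(-3, Mul(Add(6, 1), -2)))) = Add(-2, Mul(3, Add(-3, Mul(7, -2)))) = Add(-2, Mul(3, Add(-3, -14))) = Add(-2, Mul(3, -17)) = Add(-2, -51) = -53)
G = -210 (G = Add(2, Mul(-53, 4)) = Add(2, -212) = -210)
Function('c')(q, h) = Add(q, Mul(2, h)) (Function('c')(q, h) = Add(Add(h, q), h) = Add(q, Mul(2, h)))
Mul(G, Function('c')(-3, C)) = Mul(-210, Add(-3, Mul(2, 0))) = Mul(-210, Add(-3, 0)) = Mul(-210, -3) = 630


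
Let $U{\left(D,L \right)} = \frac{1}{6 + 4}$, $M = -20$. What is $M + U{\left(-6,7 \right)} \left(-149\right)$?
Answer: $- \frac{349}{10} \approx -34.9$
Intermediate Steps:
$U{\left(D,L \right)} = \frac{1}{10}$
$M + U{\left(-6,7 \right)} \left(-149\right) = -20 + \frac{1}{10} \left(-149\right) = -20 - \frac{149}{10} = - \frac{349}{10}$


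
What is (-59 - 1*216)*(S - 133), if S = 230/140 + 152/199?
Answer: 100054075/2786 ≈ 35913.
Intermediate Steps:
S = 6705/2786 (S = 230*(1/140) + 152*(1/199) = 23/14 + 152/199 = 6705/2786 ≈ 2.4067)
(-59 - 1*216)*(S - 133) = (-59 - 1*216)*(6705/2786 - 133) = (-59 - 216)*(-363833/2786) = -275*(-363833/2786) = 100054075/2786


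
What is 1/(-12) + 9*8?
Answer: 863/12 ≈ 71.917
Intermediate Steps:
1/(-12) + 9*8 = -1/12 + 72 = 863/12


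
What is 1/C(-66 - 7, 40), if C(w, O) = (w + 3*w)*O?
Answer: -1/11680 ≈ -8.5616e-5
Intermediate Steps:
C(w, O) = 4*O*w (C(w, O) = (4*w)*O = 4*O*w)
1/C(-66 - 7, 40) = 1/(4*40*(-66 - 7)) = 1/(4*40*(-73)) = 1/(-11680) = -1/11680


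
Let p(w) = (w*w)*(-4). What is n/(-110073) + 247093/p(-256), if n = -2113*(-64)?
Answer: -62648525197/28854976512 ≈ -2.1712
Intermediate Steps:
n = 135232
p(w) = -4*w² (p(w) = w²*(-4) = -4*w²)
n/(-110073) + 247093/p(-256) = 135232/(-110073) + 247093/((-4*(-256)²)) = 135232*(-1/110073) + 247093/((-4*65536)) = -135232/110073 + 247093/(-262144) = -135232/110073 + 247093*(-1/262144) = -135232/110073 - 247093/262144 = -62648525197/28854976512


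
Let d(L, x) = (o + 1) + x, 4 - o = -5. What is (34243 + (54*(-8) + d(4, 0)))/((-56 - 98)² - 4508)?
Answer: 33821/19208 ≈ 1.7608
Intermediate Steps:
o = 9 (o = 4 - 1*(-5) = 4 + 5 = 9)
d(L, x) = 10 + x (d(L, x) = (9 + 1) + x = 10 + x)
(34243 + (54*(-8) + d(4, 0)))/((-56 - 98)² - 4508) = (34243 + (54*(-8) + (10 + 0)))/((-56 - 98)² - 4508) = (34243 + (-432 + 10))/((-154)² - 4508) = (34243 - 422)/(23716 - 4508) = 33821/19208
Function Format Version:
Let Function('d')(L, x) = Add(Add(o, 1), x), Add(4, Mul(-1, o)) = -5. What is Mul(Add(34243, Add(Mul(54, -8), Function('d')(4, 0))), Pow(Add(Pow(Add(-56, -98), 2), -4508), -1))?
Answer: Rational(33821, 19208) ≈ 1.7608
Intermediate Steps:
o = 9 (o = Add(4, Mul(-1, -5)) = Add(4, 5) = 9)
Function('d')(L, x) = Add(10, x) (Function('d')(L, x) = Add(Add(9, 1), x) = Add(10, x))
Mul(Add(34243, Add(Mul(54, -8), Function('d')(4, 0))), Pow(Add(Pow(Add(-56, -98), 2), -4508), -1)) = Mul(Add(34243, Add(Mul(54, -8), Add(10, 0))), Pow(Add(Pow(Add(-56, -98), 2), -4508), -1)) = Mul(Add(34243, Add(-432, 10)), Pow(Add(Pow(-154, 2), -4508), -1)) = Mul(Add(34243, -422), Pow(Add(23716, -4508), -1)) = Mul(33821, Pow(19208, -1)) = Mul(33821, Rational(1, 19208)) = Rational(33821, 19208)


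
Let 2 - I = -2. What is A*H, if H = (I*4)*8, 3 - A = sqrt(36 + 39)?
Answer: 384 - 640*sqrt(3) ≈ -724.51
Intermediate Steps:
I = 4 (I = 2 - 1*(-2) = 2 + 2 = 4)
A = 3 - 5*sqrt(3) (A = 3 - sqrt(36 + 39) = 3 - sqrt(75) = 3 - 5*sqrt(3) ≈ -5.6603)
H = 128 (H = (4*4)*8 = 16*8 = 128)
A*H = (3 - 5*sqrt(3))*128 = 384 - 640*sqrt(3)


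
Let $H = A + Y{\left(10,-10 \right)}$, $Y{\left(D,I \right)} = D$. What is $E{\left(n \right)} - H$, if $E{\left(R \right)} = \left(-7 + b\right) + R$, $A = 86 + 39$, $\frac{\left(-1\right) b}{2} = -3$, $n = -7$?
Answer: $-143$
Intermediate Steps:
$b = 6$ ($b = \left(-2\right) \left(-3\right) = 6$)
$A = 125$
$E{\left(R \right)} = -1 + R$ ($E{\left(R \right)} = \left(-7 + 6\right) + R = -1 + R$)
$H = 135$ ($H = 125 + 10 = 135$)
$E{\left(n \right)} - H = \left(-1 - 7\right) - 135 = -8 - 135 = -143$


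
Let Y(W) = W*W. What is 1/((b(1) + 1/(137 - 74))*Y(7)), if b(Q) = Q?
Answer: 9/448 ≈ 0.020089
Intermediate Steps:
Y(W) = W²
1/((b(1) + 1/(137 - 74))*Y(7)) = 1/((1 + 1/(137 - 74))*7²) = 1/((1 + 1/63)*49) = 1/((64/63)*49) = 1/(448/9) = 9/448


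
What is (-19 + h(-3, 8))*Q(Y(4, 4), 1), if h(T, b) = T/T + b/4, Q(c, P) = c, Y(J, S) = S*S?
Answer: -256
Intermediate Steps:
Y(J, S) = S**2
h(T, b) = 1 + b/4 (h(T, b) = 1 + b*(1/4) = 1 + b/4)
(-19 + h(-3, 8))*Q(Y(4, 4), 1) = (-19 + (1 + (1/4)*8))*4**2 = (-19 + (1 + 2))*16 = (-19 + 3)*16 = -16*16 = -256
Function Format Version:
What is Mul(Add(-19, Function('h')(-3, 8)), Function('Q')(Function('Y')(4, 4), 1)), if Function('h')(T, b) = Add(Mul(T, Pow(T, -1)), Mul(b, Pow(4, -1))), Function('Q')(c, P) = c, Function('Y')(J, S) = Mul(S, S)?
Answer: -256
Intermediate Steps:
Function('Y')(J, S) = Pow(S, 2)
Function('h')(T, b) = Add(1, Mul(Rational(1, 4), b)) (Function('h')(T, b) = Add(1, Mul(b, Rational(1, 4))) = Add(1, Mul(Rational(1, 4), b)))
Mul(Add(-19, Function('h')(-3, 8)), Function('Q')(Function('Y')(4, 4), 1)) = Mul(Add(-19, Add(1, Mul(Rational(1, 4), 8))), Pow(4, 2)) = Mul(Add(-19, Add(1, 2)), 16) = Mul(Add(-19, 3), 16) = Mul(-16, 16) = -256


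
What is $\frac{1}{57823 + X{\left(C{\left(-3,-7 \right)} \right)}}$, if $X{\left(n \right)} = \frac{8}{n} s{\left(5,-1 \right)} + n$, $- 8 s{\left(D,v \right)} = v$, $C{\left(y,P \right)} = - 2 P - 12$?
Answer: $\frac{2}{115651} \approx 1.7293 \cdot 10^{-5}$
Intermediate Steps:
$C{\left(y,P \right)} = -12 - 2 P$
$s{\left(D,v \right)} = - \frac{v}{8}$
$X{\left(n \right)} = n + \frac{1}{n}$ ($X{\left(n \right)} = \frac{8}{n} \left(\left(- \frac{1}{8}\right) \left(-1\right)\right) + n = \frac{8}{n} \frac{1}{8} + n = \frac{1}{n} + n = n + \frac{1}{n}$)
$\frac{1}{57823 + X{\left(C{\left(-3,-7 \right)} \right)}} = \frac{1}{57823 + \left(\left(-12 - -14\right) + \frac{1}{-12 - -14}\right)} = \frac{1}{57823 + \left(\left(-12 + 14\right) + \frac{1}{-12 + 14}\right)} = \frac{1}{57823 + \left(2 + \frac{1}{2}\right)} = \frac{1}{57823 + \frac{5}{2}} = \frac{1}{\frac{115651}{2}} = \frac{2}{115651}$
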